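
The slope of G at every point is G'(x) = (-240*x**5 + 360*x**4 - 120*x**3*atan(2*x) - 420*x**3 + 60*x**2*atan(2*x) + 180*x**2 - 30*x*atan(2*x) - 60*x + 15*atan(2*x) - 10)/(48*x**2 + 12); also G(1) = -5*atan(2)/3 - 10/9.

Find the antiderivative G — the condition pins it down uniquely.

G(x) = 5*(-3*x**2 + 3*x - 4)*(3*x**2 - 3*x + 3*atan(2*x) + 2)/36

Recognize the product-rule pattern: G'(x) = u'v + uv' with u = -5*x**2/4 + 5*x/4 - 5/3, v = x**2 - x + atan(2*x) + 2/3, so integration by parts undoes it.
A general antiderivative is (-5*x**2/4 + 5*x/4 - 5/3)*(x**2 - x + atan(2*x) + 2/3) + C.
The condition gives C = -5*atan(2)/3 - 10/9 - (-5*atan(2)/3 - 10/9) = 0.
So G(x) = 5*(-3*x**2 + 3*x - 4)*(3*x**2 - 3*x + 3*atan(2*x) + 2)/36.
Check: d/dx[5*(-3*x**2 + 3*x - 4)*(3*x**2 - 3*x + 3*atan(2*x) + 2)/36] = (-240*x**5 + 360*x**4 - 120*x**3*atan(2*x) - 420*x**3 + 60*x**2*atan(2*x) + 180*x**2 - 30*x*atan(2*x) - 60*x + 15*atan(2*x) - 10)/(48*x**2 + 12) = G'(x).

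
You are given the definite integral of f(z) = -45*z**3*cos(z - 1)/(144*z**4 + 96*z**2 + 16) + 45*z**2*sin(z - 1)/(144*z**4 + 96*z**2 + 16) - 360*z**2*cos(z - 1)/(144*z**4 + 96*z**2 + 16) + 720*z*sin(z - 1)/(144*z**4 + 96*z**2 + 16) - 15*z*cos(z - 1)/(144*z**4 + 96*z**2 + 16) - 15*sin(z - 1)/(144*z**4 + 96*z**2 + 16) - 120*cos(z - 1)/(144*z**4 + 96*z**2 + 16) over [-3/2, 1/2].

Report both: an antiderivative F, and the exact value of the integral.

Antiderivative: F(z) = (-15*z*sin(z - 1) - 120*sin(z - 1))/(48*z**2 + 16); value = -195*sin(5/2)/248 + 255*sin(1/2)/56

The integrand splits into summands that can be handled one at a time.
F(z) = (-15*z*sin(z - 1) - 120*sin(z - 1))/(48*z**2 + 16) is an antiderivative of f.
Check: d/dz[(-15*z*sin(z - 1) - 120*sin(z - 1))/(48*z**2 + 16)] = (-45*z**3*cos(z - 1) + 45*z**2*sin(z - 1) - 360*z**2*cos(z - 1) + 720*z*sin(z - 1) - 15*z*cos(z - 1) - 15*sin(z - 1) - 120*cos(z - 1))/(144*z**4 + 96*z**2 + 16), which equals f(z).
F(1/2) = 255*sin(1/2)/56; F(-3/2) = 195*sin(5/2)/248.
Integral = F(1/2) - F(-3/2) = -195*sin(5/2)/248 + 255*sin(1/2)/56.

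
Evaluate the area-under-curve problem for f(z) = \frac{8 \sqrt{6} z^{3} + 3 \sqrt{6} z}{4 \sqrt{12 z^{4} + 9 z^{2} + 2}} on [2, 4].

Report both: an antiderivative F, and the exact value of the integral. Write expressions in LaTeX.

Antiderivative: F(z) = \frac{\sqrt{2 z^{4} + \frac{3 z^{2}}{2} + \frac{1}{3}}}{2}; value = - \frac{\sqrt{345}}{6} + \frac{\sqrt{4827}}{6}

f matches the chain-rule pattern g'(h)*h' with inner function h(z) = 2 z^{4} + \frac{3 z^{2}}{2} + \frac{1}{3}; substituting u = h(z) collapses the integral.
F(z) = \frac{\sqrt{2 z^{4} + \frac{3 z^{2}}{2} + \frac{1}{3}}}{2} is an antiderivative of f.
Check: d/dz[\frac{\sqrt{2 z^{4} + \frac{3 z^{2}}{2} + \frac{1}{3}}}{2}] = \frac{8 \sqrt{6} z^{3} + 3 \sqrt{6} z}{4 \sqrt{12 z^{4} + 9 z^{2} + 2}} = f(z).
F(4) = \frac{\sqrt{4827}}{6}; F(2) = \frac{\sqrt{345}}{6}.
Integral = F(4) - F(2) = - \frac{\sqrt{345}}{6} + \frac{\sqrt{4827}}{6}.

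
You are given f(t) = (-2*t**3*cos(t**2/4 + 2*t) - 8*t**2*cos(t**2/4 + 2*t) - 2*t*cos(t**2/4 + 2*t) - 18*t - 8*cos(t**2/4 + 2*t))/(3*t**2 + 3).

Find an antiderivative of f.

An antiderivative is F(t) = -(9*log(3*t**2/2 + 3/2) + 4*sin(t**2/4 + 2*t))/3.

A candidate is checked by its d/dt: the result must match f(t).
Check: d/dt[-(9*log(3*t**2/2 + 3/2) + 4*sin(t**2/4 + 2*t))/3] = (-2*t**3*cos(t**2/4 + 2*t) - 8*t**2*cos(t**2/4 + 2*t) - 2*t*cos(t**2/4 + 2*t) - 18*t - 8*cos(t**2/4 + 2*t))/(3*t**2 + 3) = f(t).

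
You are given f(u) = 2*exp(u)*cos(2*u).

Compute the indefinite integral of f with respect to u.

F(u) = 4*exp(u)*sin(2*u)/5 + 2*exp(u)*cos(2*u)/5 + C

A first test for any F(u): its u-derivative must equal f(u) identically.
Check: d/du[4*exp(u)*sin(2*u)/5 + 2*exp(u)*cos(2*u)/5] = 2*exp(u)*cos(2*u) = f(u).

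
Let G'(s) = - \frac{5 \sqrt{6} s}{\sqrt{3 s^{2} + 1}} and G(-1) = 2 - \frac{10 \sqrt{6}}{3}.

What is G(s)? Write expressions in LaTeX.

The substitution u = 2 s^{2} + \frac{2}{3} works: G'(s) is exactly (dG/du)*(du/ds) for that inner function.
A general antiderivative is - 5 \sqrt{2 s^{2} + \frac{2}{3}} + C.
The condition gives C = 2 - \frac{10 \sqrt{6}}{3} - (- \frac{10 \sqrt{6}}{3}) = 2.
So G(s) = 2 - 5 \sqrt{2 s^{2} + \frac{2}{3}}.
Check: d/ds[2 - 5 \sqrt{2 s^{2} + \frac{2}{3}}] = - \frac{5 \sqrt{6} s}{\sqrt{3 s^{2} + 1}} = G'(s).

G(s) = 2 - 5 \sqrt{2 s^{2} + \frac{2}{3}}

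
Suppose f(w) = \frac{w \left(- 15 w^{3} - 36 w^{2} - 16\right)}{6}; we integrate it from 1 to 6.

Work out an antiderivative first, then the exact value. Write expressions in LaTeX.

Antiderivative: F(w) = - \frac{w^{5}}{2} - \frac{3 w^{4}}{2} - \frac{4 w^{2}}{3}; value = - \frac{17630}{3}

Whatever form F(w) takes, F'(w) = f(w) is non-negotiable.
F(w) = - \frac{w^{5}}{2} - \frac{3 w^{4}}{2} - \frac{4 w^{2}}{3} is an antiderivative of f.
Check: d/dw[- \frac{w^{5}}{2} - \frac{3 w^{4}}{2} - \frac{4 w^{2}}{3}] = - \frac{5 w^{4}}{2} - 6 w^{3} - \frac{8 w}{3}, which equals f(w).
F(6) = -5880; F(1) = - \frac{10}{3}.
Integral = F(6) - F(1) = - \frac{17630}{3}.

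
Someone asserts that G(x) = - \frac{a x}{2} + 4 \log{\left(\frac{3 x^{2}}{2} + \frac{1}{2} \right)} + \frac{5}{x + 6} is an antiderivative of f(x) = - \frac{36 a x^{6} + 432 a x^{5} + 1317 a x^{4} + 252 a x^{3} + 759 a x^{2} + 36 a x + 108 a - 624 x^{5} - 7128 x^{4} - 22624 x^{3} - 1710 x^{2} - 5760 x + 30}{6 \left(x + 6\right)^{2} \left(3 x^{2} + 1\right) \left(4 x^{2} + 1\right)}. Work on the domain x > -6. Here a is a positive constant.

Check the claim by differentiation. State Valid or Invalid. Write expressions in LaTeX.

Invalid: d/dx[G] - f = - \frac{8 x}{12 x^{2} + 3}, which is not 0.

d/dx[G] = \frac{- 3 a x^{4} - 36 a x^{3} - 109 a x^{2} - 12 a x - 36 a + 48 x^{3} + 546 x^{2} + 1728 x - 10}{6 x^{4} + 72 x^{3} + 218 x^{2} + 24 x + 72}
d/dx[G] - f(x) = - \frac{8 x}{12 x^{2} + 3} != 0.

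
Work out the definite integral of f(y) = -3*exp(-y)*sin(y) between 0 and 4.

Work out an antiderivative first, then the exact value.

Any candidate F(y) must reproduce f(y) exactly when differentiated.
F(y) = 3*(sin(y) + cos(y))*exp(-y)/2 is an antiderivative of f.
Check: d/dy[3*(sin(y) + cos(y))*exp(-y)/2] = -3*exp(-y)*sin(y) = f(y).
F(4) = 3*exp(-4)*sin(4)/2 + 3*exp(-4)*cos(4)/2; F(0) = 3/2.
Integral = F(4) - F(0) = -3/2 + 3*exp(-4)*sin(4)/2 + 3*exp(-4)*cos(4)/2.

Antiderivative: F(y) = 3*(sin(y) + cos(y))*exp(-y)/2; value = -3/2 + 3*exp(-4)*sin(4)/2 + 3*exp(-4)*cos(4)/2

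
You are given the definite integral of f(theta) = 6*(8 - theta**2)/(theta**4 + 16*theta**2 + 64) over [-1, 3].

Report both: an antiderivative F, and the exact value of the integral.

Recognize the product-rule pattern: f = u'v + uv' with u = 3*theta, v = 1/(theta**2/2 + 4), so integration by parts undoes it.
F(theta) = 6*theta/(theta**2 + 8) is an antiderivative of f.
Check: d/dtheta[6*theta/(theta**2 + 8)] = (48 - 6*theta**2)/(theta**4 + 16*theta**2 + 64), which equals f(theta).
F(3) = 18/17; F(-1) = -2/3.
Integral = F(3) - F(-1) = 88/51.

Antiderivative: F(theta) = 6*theta/(theta**2 + 8); value = 88/51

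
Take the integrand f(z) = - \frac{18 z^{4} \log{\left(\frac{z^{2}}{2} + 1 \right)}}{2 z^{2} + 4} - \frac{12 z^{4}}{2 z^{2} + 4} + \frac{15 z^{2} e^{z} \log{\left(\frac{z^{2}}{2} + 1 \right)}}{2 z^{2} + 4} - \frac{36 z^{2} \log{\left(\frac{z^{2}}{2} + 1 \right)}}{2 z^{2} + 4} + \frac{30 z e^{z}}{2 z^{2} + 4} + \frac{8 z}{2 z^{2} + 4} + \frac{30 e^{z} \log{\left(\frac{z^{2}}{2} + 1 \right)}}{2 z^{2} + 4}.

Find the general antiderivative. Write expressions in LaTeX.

F(z) = - 3 z^{3} \log{\left(\frac{z^{2}}{2} + 1 \right)} + \frac{15 e^{z} \log{\left(\frac{z^{2}}{2} + 1 \right)}}{2} + 2 \log{\left(\frac{z^{2}}{2} + 1 \right)} + C

f has the shape u'v + uv' for u = - 3 z^{3} + \frac{15 e^{z}}{2} + 2 and v = \log{\left(\frac{z^{2}}{2} + 1 \right)} — it is the derivative of the product u*v.
Check: d/dz[- 3 z^{3} \log{\left(\frac{z^{2}}{2} + 1 \right)} + \frac{15 e^{z} \log{\left(\frac{z^{2}}{2} + 1 \right)}}{2} + 2 \log{\left(\frac{z^{2}}{2} + 1 \right)}] = \frac{- 18 z^{4} \log{\left(\frac{z^{2}}{2} + 1 \right)} - 12 z^{4} + 15 z^{2} e^{z} \log{\left(\frac{z^{2}}{2} + 1 \right)} - 36 z^{2} \log{\left(\frac{z^{2}}{2} + 1 \right)} + 30 z e^{z} + 8 z + 30 e^{z} \log{\left(\frac{z^{2}}{2} + 1 \right)}}{2 z^{2} + 4}, which equals f(z).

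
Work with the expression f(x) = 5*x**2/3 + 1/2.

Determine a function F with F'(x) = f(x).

Recover f(x) by differentiating a candidate F(x); any mismatch rules it out.
Check: d/dx[x*(10*x**2 + 9)/18] = 5*x**2/3 + 1/2 = f(x).

An antiderivative is F(x) = x*(10*x**2 + 9)/18.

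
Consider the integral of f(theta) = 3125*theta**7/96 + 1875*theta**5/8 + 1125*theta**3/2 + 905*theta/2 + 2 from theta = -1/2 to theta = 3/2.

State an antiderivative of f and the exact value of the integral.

Integrate term by term and add the pieces.
F(theta) = 3125*theta**8/768 + 625*theta**6/16 + 1125*theta**4/8 + 905*theta**2/4 + 2*theta is an antiderivative of f.
Check: d/dtheta[3125*theta**8/768 + 625*theta**6/16 + 1125*theta**4/8 + 905*theta**2/4 + 2*theta] = 3125*theta**7/96 + 1875*theta**5/8 + 1125*theta**3/2 + 905*theta/2 + 2 = f(theta).
F(3/2) = 116208903/65536; F(-1/2) = 12775157/196608.
Integral = F(3/2) - F(-1/2) = 10495361/6144.

Antiderivative: F(theta) = 3125*theta**8/768 + 625*theta**6/16 + 1125*theta**4/8 + 905*theta**2/4 + 2*theta; value = 10495361/6144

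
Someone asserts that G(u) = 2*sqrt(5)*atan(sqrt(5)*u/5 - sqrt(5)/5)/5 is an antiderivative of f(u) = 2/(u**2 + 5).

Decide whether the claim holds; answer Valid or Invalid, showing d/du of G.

Invalid: d/du[G] - f = (4*u - 2)/(u**4 - 2*u**3 + 11*u**2 - 10*u + 30), which is not 0.

d/du[G] = 2/(u**2 - 2*u + 6)
d/du[G] - f(u) = (4*u - 2)/(u**4 - 2*u**3 + 11*u**2 - 10*u + 30) != 0.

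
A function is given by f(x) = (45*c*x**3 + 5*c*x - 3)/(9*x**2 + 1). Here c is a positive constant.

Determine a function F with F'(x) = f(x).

An antiderivative is F(x) = 5*c*x**2/2 - atan(3*x).

Recover f(x) by differentiating a candidate F(x); any mismatch rules it out.
Check: d/dx[5*c*x**2/2 - atan(3*x)] = (45*c*x**3 + 5*c*x - 3)/(9*x**2 + 1) = f(x).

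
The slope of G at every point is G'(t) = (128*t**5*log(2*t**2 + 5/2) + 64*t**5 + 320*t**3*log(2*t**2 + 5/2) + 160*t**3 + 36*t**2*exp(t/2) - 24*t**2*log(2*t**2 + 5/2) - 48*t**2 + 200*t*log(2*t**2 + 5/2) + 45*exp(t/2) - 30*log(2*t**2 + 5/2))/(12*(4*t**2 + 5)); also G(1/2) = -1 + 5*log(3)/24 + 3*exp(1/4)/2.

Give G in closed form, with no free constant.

Whatever form G(t) takes, its d/dt must return the stated G'(t).
A general antiderivative is -(-2*t**4 - 5*t**2 + 3*t/2)*log(2*t**2 + 5/2)/3 + 3*exp(t/2)/2 + C.
The condition gives C = -1 + 5*log(3)/24 + 3*exp(1/4)/2 - (5*log(3)/24 + 3*exp(1/4)/2) = -1.
So G(t) = (-t*(-4*t**3 - 10*t + 3)*log(2*t**2 + 5/2) + 9*exp(t/2) - 6)/6.
Check: d/dt[(-t*(-4*t**3 - 10*t + 3)*log(2*t**2 + 5/2) + 9*exp(t/2) - 6)/6] = (128*t**5*log(2*t**2 + 5/2) + 64*t**5 + 320*t**3*log(2*t**2 + 5/2) + 160*t**3 + 36*t**2*exp(t/2) - 24*t**2*log(2*t**2 + 5/2) - 48*t**2 + 200*t*log(2*t**2 + 5/2) + 45*exp(t/2) - 30*log(2*t**2 + 5/2))/(48*t**2 + 60), which equals G'(t).

G(t) = (-t*(-4*t**3 - 10*t + 3)*log(2*t**2 + 5/2) + 9*exp(t/2) - 6)/6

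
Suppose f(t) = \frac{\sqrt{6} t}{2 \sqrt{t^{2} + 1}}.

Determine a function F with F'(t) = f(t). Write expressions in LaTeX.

An antiderivative is F(t) = \frac{\sqrt{6} \sqrt{t^{2} + 1}}{2}.

The substitution u = \frac{3 t^{2}}{2} + \frac{3}{2} works: f is exactly (dF/du)*(du/dt) for that inner function.
Check: d/dt[\frac{\sqrt{6} \sqrt{t^{2} + 1}}{2}] = \frac{\sqrt{6} t}{2 \sqrt{t^{2} + 1}} = f(t).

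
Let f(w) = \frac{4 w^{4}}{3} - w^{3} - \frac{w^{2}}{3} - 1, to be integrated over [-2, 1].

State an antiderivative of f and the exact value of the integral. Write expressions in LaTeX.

The integrand splits into summands that can be handled one at a time.
F(w) = \frac{4 w^{5}}{15} - \frac{w^{4}}{4} - \frac{w^{3}}{9} - w is an antiderivative of f.
Check: d/dw[\frac{4 w^{5}}{15} - \frac{w^{4}}{4} - \frac{w^{3}}{9} - w] = \frac{4 w^{4}}{3} - w^{3} - \frac{w^{2}}{3} - 1 = f(w).
F(1) = - \frac{197}{180}; F(-2) = - \frac{434}{45}.
Integral = F(1) - F(-2) = \frac{171}{20}.

Antiderivative: F(w) = \frac{4 w^{5}}{15} - \frac{w^{4}}{4} - \frac{w^{3}}{9} - w; value = \frac{171}{20}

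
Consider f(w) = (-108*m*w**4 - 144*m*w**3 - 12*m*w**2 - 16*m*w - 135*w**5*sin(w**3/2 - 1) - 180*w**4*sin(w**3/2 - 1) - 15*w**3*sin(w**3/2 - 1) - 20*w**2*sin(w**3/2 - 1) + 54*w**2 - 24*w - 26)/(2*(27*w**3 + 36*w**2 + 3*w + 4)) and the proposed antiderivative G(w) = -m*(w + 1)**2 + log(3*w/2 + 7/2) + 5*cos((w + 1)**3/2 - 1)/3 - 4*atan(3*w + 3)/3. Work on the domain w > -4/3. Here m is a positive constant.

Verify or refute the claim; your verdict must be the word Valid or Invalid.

d/dw[G] = (-108*m*w**4 - 576*m*w**3 - 1092*m*w**2 - 904*m*w - 280*m - 135*w**5*sin(w**3/2 + 3*w**2/2 + 3*w/2 - 1/2) - 855*w**4*sin(w**3/2 + 3*w**2/2 + 3*w/2 - 1/2) - 2085*w**3*sin(w**3/2 + 3*w**2/2 + 3*w/2 - 1/2) - 2495*w**2*sin(w**3/2 + 3*w**2/2 + 3*w/2 - 1/2) + 54*w**2 - 1480*w*sin(w**3/2 + 3*w**2/2 + 3*w/2 - 1/2) + 84*w - 350*sin(w**3/2 + 3*w**2/2 + 3*w/2 - 1/2) + 4)/(54*w**3 + 234*w**2 + 312*w + 140)
d/dw[G] - f(w) = (-2916*m*w**6 - 16524*m*w**5 - 34020*m*w**4 - 31860*m*w**3 - 13824*m*w**2 - 3336*m*w - 1120*m + 3645*w**8*sin(w**3/2 - 1) - 3645*w**8*sin(w**3/2 + 3*w**2/2 + 3*w/2 - 1/2) + 20655*w**7*sin(w**3/2 - 1) - 27945*w**7*sin(w**3/2 + 3*w**2/2 + 3*w/2 - 1/2) + 42525*w**6*sin(w**3/2 - 1) - 87480*w**6*sin(w**3/2 + 3*w**2/2 + 3*w/2 - 1/2) + 39825*w**5*sin(w**3/2 - 1) - 145530*w**5*sin(w**3/2 + 3*w**2/2 + 3*w/2 - 1/2) + 17280*w**4*sin(w**3/2 - 1) - 139455*w**4*sin(w**3/2 + 3*w**2/2 + 3*w/2 - 1/2) - 1458*w**4 + 4170*w**3*sin(w**3/2 - 1) - 78555*w**3*sin(w**3/2 + 3*w**2/2 + 3*w/2 - 1/2) - 1620*w**3 + 1400*w**2*sin(w**3/2 - 1) - 27020*w**2*sin(w**3/2 + 3*w**2/2 + 3*w/2 - 1/2) + 3618*w**2 - 6970*w*sin(w**3/2 + 3*w**2/2 + 3*w/2 - 1/2) + 6084*w - 1400*sin(w**3/2 + 3*w**2/2 + 3*w/2 - 1/2) + 1836)/(1458*w**6 + 8262*w**5 + 17010*w**4 + 15930*w**3 + 6912*w**2 + 1668*w + 560) != 0.

Invalid: d/dw[G] - f = (-2916*m*w**6 - 16524*m*w**5 - 34020*m*w**4 - 31860*m*w**3 - 13824*m*w**2 - 3336*m*w - 1120*m + 3645*w**8*sin(w**3/2 - 1) - 3645*w**8*sin(w**3/2 + 3*w**2/2 + 3*w/2 - 1/2) + 20655*w**7*sin(w**3/2 - 1) - 27945*w**7*sin(w**3/2 + 3*w**2/2 + 3*w/2 - 1/2) + 42525*w**6*sin(w**3/2 - 1) - 87480*w**6*sin(w**3/2 + 3*w**2/2 + 3*w/2 - 1/2) + 39825*w**5*sin(w**3/2 - 1) - 145530*w**5*sin(w**3/2 + 3*w**2/2 + 3*w/2 - 1/2) + 17280*w**4*sin(w**3/2 - 1) - 139455*w**4*sin(w**3/2 + 3*w**2/2 + 3*w/2 - 1/2) - 1458*w**4 + 4170*w**3*sin(w**3/2 - 1) - 78555*w**3*sin(w**3/2 + 3*w**2/2 + 3*w/2 - 1/2) - 1620*w**3 + 1400*w**2*sin(w**3/2 - 1) - 27020*w**2*sin(w**3/2 + 3*w**2/2 + 3*w/2 - 1/2) + 3618*w**2 - 6970*w*sin(w**3/2 + 3*w**2/2 + 3*w/2 - 1/2) + 6084*w - 1400*sin(w**3/2 + 3*w**2/2 + 3*w/2 - 1/2) + 1836)/(1458*w**6 + 8262*w**5 + 17010*w**4 + 15930*w**3 + 6912*w**2 + 1668*w + 560), which is not 0.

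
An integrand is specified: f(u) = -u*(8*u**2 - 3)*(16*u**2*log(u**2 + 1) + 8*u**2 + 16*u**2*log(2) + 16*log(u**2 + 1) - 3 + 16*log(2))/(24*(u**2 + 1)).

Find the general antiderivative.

Recognize the product-rule pattern: f = v'r + vr' with v = -3*(1/2 - 4*u**2/3)**2/4, r = log(2*u**2 + 2), so integration by parts undoes it.
Check: d/du[-(3 - 8*u**2)**2*log(2*u**2 + 2)/48] = (-128*u**5*log(u**2 + 1) - 128*u**5*log(2) - 64*u**5 - 80*u**3*log(u**2 + 1) - 80*u**3*log(2) + 48*u**3 + 48*u*log(u**2 + 1) - 9*u + 48*u*log(2))/(24*u**2 + 24), which equals f(u).

F(u) = -(3 - 8*u**2)**2*log(2*u**2 + 2)/48 + C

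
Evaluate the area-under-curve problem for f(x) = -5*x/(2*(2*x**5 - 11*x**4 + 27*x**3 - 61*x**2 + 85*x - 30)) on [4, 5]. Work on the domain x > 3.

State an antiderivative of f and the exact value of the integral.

The denominator factors as 2*(x - 3)*(x - 2)*(2*x - 1)*(x**2 + 5); partial fractions split f into directly integrable pieces: -5*(7*x + 5)/(756*(x**2 + 5)) - 4/(63*(2*x - 1)) + 5/(27*(x - 2)) - 3/(28*(x - 3)).
F(x) = -3*log(x - 3)/28 + 5*log(x - 2)/27 - 2*log(x - 1/2)/63 - 5*log(x**2 + 5)/216 - 5*sqrt(5)*atan(sqrt(5)*x/5)/756 is an antiderivative of f.
Check: d/dx[-3*log(x - 3)/28 + 5*log(x - 2)/27 - 2*log(x - 1/2)/63 - 5*log(x**2 + 5)/216 - 5*sqrt(5)*atan(sqrt(5)*x/5)/756] = -5*x/(4*x**5 - 22*x**4 + 54*x**3 - 122*x**2 + 170*x - 60), which equals f(x).
F(5) = -5*log(30)/216 - 3*log(2)/28 - 2*log(9/2)/63 - 5*sqrt(5)*atan(sqrt(5))/756 + 5*log(3)/27; F(4) = -5*log(21)/216 - 2*log(7/2)/63 - 5*sqrt(5)*atan(4*sqrt(5)/5)/756 + 5*log(2)/27.
Integral = F(5) - F(4) = -221*log(2)/756 - 5*log(30)/216 - 2*log(9/2)/63 - 5*sqrt(5)*atan(sqrt(5))/756 + 5*sqrt(5)*atan(4*sqrt(5)/5)/756 + 2*log(7/2)/63 + 5*log(21)/216 + 5*log(3)/27.

Antiderivative: F(x) = -3*log(x - 3)/28 + 5*log(x - 2)/27 - 2*log(x - 1/2)/63 - 5*log(x**2 + 5)/216 - 5*sqrt(5)*atan(sqrt(5)*x/5)/756; value = -221*log(2)/756 - 5*log(30)/216 - 2*log(9/2)/63 - 5*sqrt(5)*atan(sqrt(5))/756 + 5*sqrt(5)*atan(4*sqrt(5)/5)/756 + 2*log(7/2)/63 + 5*log(21)/216 + 5*log(3)/27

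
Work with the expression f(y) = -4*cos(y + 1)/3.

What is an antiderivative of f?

An antiderivative is F(y) = -4*sin(y + 1)/3.

Differentiate the proposed F(y) back; it has to land on f(y) exactly.
Check: d/dy[-4*sin(y + 1)/3] = -4*cos(y + 1)/3 = f(y).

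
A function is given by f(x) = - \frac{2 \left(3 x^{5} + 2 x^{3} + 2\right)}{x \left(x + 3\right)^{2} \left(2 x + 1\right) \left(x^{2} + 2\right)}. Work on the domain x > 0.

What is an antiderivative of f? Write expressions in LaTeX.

An antiderivative is F(x) = - \frac{2 \log{\left(x \right)}}{9} + \frac{53 \log{\left(x + \frac{1}{2} \right)}}{225} - \frac{8108 \log{\left(x + 3 \right)}}{2475} + \frac{13 \log{\left(x^{2} + 2 \right)}}{99} + \frac{16 \sqrt{2} \operatorname{atan}{\left(\frac{\sqrt{2} x}{2} \right)}}{99} - \frac{142}{15 x + 45}.

The denominator factors as x \left(x + 3\right)^{2} \left(2 x + 1\right) \left(x^{2} + 2\right); partial fractions split f into directly integrable pieces: \frac{2 \left(13 x + 16\right)}{99 \left(x^{2} + 2\right)} + \frac{106}{225 \left(2 x + 1\right)} - \frac{8108}{2475 \left(x + 3\right)} + \frac{142}{15 \left(x + 3\right)^{2}} - \frac{2}{9 x}.
Check: d/dx[- \frac{2 \log{\left(x \right)}}{9} + \frac{53 \log{\left(x + \frac{1}{2} \right)}}{225} - \frac{8108 \log{\left(x + 3 \right)}}{2475} + \frac{13 \log{\left(x^{2} + 2 \right)}}{99} + \frac{16 \sqrt{2} \operatorname{atan}{\left(\frac{\sqrt{2} x}{2} \right)}}{99} - \frac{142}{15 x + 45}] = \frac{- 6 x^{5} - 4 x^{3} - 4}{2 x^{6} + 13 x^{5} + 28 x^{4} + 35 x^{3} + 48 x^{2} + 18 x}, which equals f(x).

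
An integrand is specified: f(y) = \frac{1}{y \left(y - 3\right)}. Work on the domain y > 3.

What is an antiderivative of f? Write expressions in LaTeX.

Factor the denominator (y \left(y - 3\right)) and decompose: f = \frac{1}{3 \left(y - 3\right)} - \frac{1}{3 y}; each piece integrates to a log, atan, or power term.
Check: d/dy[- \frac{\log{\left(y \right)}}{3} + \frac{\log{\left(y - 3 \right)}}{3}] = \frac{1}{y^{2} - 3 y}, which equals f(y).

An antiderivative is F(y) = - \frac{\log{\left(y \right)}}{3} + \frac{\log{\left(y - 3 \right)}}{3}.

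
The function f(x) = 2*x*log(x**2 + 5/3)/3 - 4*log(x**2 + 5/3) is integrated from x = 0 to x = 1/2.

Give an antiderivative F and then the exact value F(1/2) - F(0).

Antiderivative: F(x) = x**2*log(x**2 + 5/3)/3 - x**2/3 - 4*x*log(x**2 + 5/3) + 8*x + 5*log(x**2 + 5/3)/9 - 8*sqrt(15)*atan(sqrt(15)*x/5)/3; value = -8*sqrt(15)*atan(sqrt(15)/10)/3 - 49*log(23/12)/36 - 5*log(5/3)/9 + 47/12

The integrand splits into summands that can be handled one at a time.
F(x) = x**2*log(x**2 + 5/3)/3 - x**2/3 - 4*x*log(x**2 + 5/3) + 8*x + 5*log(x**2 + 5/3)/9 - 8*sqrt(15)*atan(sqrt(15)*x/5)/3 is an antiderivative of f.
Check: d/dx[x**2*log(x**2 + 5/3)/3 - x**2/3 - 4*x*log(x**2 + 5/3) + 8*x + 5*log(x**2 + 5/3)/9 - 8*sqrt(15)*atan(sqrt(15)*x/5)/3] = 2*x*log(x**2 + 5/3)/3 - 4*log(x**2 + 5/3) = f(x).
F(1/2) = -8*sqrt(15)*atan(sqrt(15)/10)/3 - 49*log(23/12)/36 + 47/12; F(0) = 5*log(5/3)/9.
Integral = F(1/2) - F(0) = -8*sqrt(15)*atan(sqrt(15)/10)/3 - 49*log(23/12)/36 - 5*log(5/3)/9 + 47/12.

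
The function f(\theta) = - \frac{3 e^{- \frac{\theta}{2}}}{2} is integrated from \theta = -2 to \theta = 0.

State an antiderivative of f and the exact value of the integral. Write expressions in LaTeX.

A first test for any F(\theta): its \theta-derivative must equal f(\theta) identically.
F(\theta) = 3 e^{- \frac{\theta}{2}} is an antiderivative of f.
Check: d/d\theta[3 e^{- \frac{\theta}{2}}] = - \frac{3 e^{- \frac{\theta}{2}}}{2} = f(\theta).
F(0) = 3; F(-2) = 3 e.
Integral = F(0) - F(-2) = 3 - 3 e.

Antiderivative: F(\theta) = 3 e^{- \frac{\theta}{2}}; value = 3 - 3 e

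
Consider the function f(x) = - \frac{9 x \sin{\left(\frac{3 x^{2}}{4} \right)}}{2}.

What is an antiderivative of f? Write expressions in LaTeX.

An antiderivative is F(x) = 3 \cos{\left(\frac{3 x^{2}}{4} \right)}.

f matches the chain-rule pattern g'(h)*h' with inner function h(x) = \frac{3 x^{2}}{4}; substituting u = h(x) collapses the integral.
Check: d/dx[3 \cos{\left(\frac{3 x^{2}}{4} \right)}] = - \frac{9 x \sin{\left(\frac{3 x^{2}}{4} \right)}}{2} = f(x).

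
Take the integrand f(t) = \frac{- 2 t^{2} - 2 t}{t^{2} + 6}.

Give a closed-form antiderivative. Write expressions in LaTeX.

Whatever form F(t) takes, F'(t) = f(t) is non-negotiable.
Check: d/dt[- 2 t - \log{\left(t^{2} + 6 \right)} + 2 \sqrt{6} \operatorname{atan}{\left(\frac{\sqrt{6} t}{6} \right)}] = \frac{- 2 t^{2} - 2 t}{t^{2} + 6} = f(t).

An antiderivative is F(t) = - 2 t - \log{\left(t^{2} + 6 \right)} + 2 \sqrt{6} \operatorname{atan}{\left(\frac{\sqrt{6} t}{6} \right)}.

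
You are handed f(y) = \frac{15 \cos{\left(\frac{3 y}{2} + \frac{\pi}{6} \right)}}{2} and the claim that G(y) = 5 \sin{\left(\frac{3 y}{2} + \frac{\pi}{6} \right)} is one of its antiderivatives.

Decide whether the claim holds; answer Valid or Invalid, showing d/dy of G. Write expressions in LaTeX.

Valid. The derivative of G reproduces f.

d/dy[G] = \frac{15 \cos{\left(\frac{3 y}{2} + \frac{\pi}{6} \right)}}{2}
This equals f(y) exactly, so the claim holds.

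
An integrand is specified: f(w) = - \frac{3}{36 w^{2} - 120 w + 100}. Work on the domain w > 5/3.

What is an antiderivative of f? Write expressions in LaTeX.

Whatever form F(w) takes, F'(w) = f(w) is non-negotiable.
Check: d/dw[\frac{1}{4 \left(3 w - 5\right)}] = - \frac{3}{36 w^{2} - 120 w + 100} = f(w).

An antiderivative is F(w) = \frac{1}{4 \left(3 w - 5\right)}.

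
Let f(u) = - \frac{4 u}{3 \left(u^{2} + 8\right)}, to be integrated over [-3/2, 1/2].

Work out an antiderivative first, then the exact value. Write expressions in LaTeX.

f matches the chain-rule pattern g'(h)*h' with inner function h(u) = \frac{u^{2}}{2} + 4; substituting w = h(u) collapses the integral.
F(u) = - \frac{2 \log{\left(\frac{u^{2}}{2} + 4 \right)}}{3} is an antiderivative of f.
Check: d/du[- \frac{2 \log{\left(\frac{u^{2}}{2} + 4 \right)}}{3}] = - \frac{4 u}{3 u^{2} + 24}, which equals f(u).
F(1/2) = - \frac{2 \log{\left(\frac{33}{8} \right)}}{3}; F(-3/2) = - \frac{2 \log{\left(\frac{41}{8} \right)}}{3}.
Integral = F(1/2) - F(-3/2) = - \frac{2 \log{\left(\frac{33}{8} \right)}}{3} + \frac{2 \log{\left(\frac{41}{8} \right)}}{3}.

Antiderivative: F(u) = - \frac{2 \log{\left(\frac{u^{2}}{2} + 4 \right)}}{3}; value = - \frac{2 \log{\left(\frac{33}{8} \right)}}{3} + \frac{2 \log{\left(\frac{41}{8} \right)}}{3}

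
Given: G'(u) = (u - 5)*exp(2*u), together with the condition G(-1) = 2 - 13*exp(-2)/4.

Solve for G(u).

Recognize the product-rule pattern: G'(u) = v'r + vr' with v = u/2 - 11/4, r = exp(2*u), so integration by parts undoes it.
A general antiderivative is (2*u - 11)*exp(2*u)/4 + C.
The condition gives C = 2 - 13*exp(-2)/4 - (-13*exp(-2)/4) = 2.
So G(u) = (2*u*exp(2*u) - 11*exp(2*u) + 8)/4.
Check: d/du[(2*u*exp(2*u) - 11*exp(2*u) + 8)/4] = u*exp(2*u) - 5*exp(2*u), which equals G'(u).

G(u) = (2*u*exp(2*u) - 11*exp(2*u) + 8)/4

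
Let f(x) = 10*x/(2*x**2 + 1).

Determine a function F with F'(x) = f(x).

The substitution u = 4*x**2 + 2 works: f is exactly (dF/du)*(du/dx) for that inner function.
Check: d/dx[5*log(4*x**2 + 2)/2] = 10*x/(2*x**2 + 1) = f(x).

An antiderivative is F(x) = 5*log(4*x**2 + 2)/2.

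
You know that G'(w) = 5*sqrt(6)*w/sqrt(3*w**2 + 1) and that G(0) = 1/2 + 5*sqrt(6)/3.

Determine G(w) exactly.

G'(w) matches the chain-rule pattern g'(h)*h' with inner function h(w) = 2*w**2 + 2/3; substituting u = h(w) collapses the integral.
A general antiderivative is 5*sqrt(2*w**2 + 2/3) + C.
The condition gives C = 1/2 + 5*sqrt(6)/3 - (5*sqrt(6)/3) = 1/2.
So G(w) = 5*sqrt(2*w**2 + 2/3) + 1/2.
Check: d/dw[5*sqrt(2*w**2 + 2/3) + 1/2] = 5*sqrt(6)*w/sqrt(3*w**2 + 1) = G'(w).

G(w) = 5*sqrt(2*w**2 + 2/3) + 1/2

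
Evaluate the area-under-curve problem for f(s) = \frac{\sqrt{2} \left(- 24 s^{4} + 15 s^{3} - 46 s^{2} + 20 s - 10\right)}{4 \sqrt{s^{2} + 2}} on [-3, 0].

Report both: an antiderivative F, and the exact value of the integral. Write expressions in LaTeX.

Antiderivative: F(s) = - \frac{\sqrt{2} s \sqrt{s^{2} + 2} \left(6 s^{2} - 5 s + 5\right)}{4}; value = - \frac{111 \sqrt{22}}{2}

f has the shape u'v + uv' for u = \frac{3 \sqrt{\frac{s^{2}}{2} + 1}}{2} and v = - 2 s^{3} + \frac{5 s^{2}}{3} - \frac{5 s}{3} — it is the derivative of the product u*v.
F(s) = - \frac{\sqrt{2} s \sqrt{s^{2} + 2} \left(6 s^{2} - 5 s + 5\right)}{4} is an antiderivative of f.
Check: d/ds[- \frac{\sqrt{2} s \sqrt{s^{2} + 2} \left(6 s^{2} - 5 s + 5\right)}{4}] = \frac{- 24 \sqrt{2} s^{4} + 15 \sqrt{2} s^{3} - 46 \sqrt{2} s^{2} + 20 \sqrt{2} s - 10 \sqrt{2}}{4 \sqrt{s^{2} + 2}}, which equals f(s).
F(0) = 0; F(-3) = \frac{111 \sqrt{22}}{2}.
Integral = F(0) - F(-3) = - \frac{111 \sqrt{22}}{2}.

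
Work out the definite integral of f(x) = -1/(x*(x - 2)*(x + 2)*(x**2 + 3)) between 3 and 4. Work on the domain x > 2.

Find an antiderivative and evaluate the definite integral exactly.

Antiderivative: F(x) = log(x)/12 - log(x**2 - 4)/56 - log(x**2 + 3)/42; value = -log(3)/12 - log(19)/42 + log(12)/168 + log(5)/56 + log(4)/12

The denominator factors as x*(x - 2)*(x + 2)*(x**2 + 3); partial fractions split f into directly integrable pieces: -x/(21*(x**2 + 3)) - 1/(56*(x + 2)) - 1/(56*(x - 2)) + 1/(12*x).
F(x) = log(x)/12 - log(x**2 - 4)/56 - log(x**2 + 3)/42 is an antiderivative of f.
Check: d/dx[log(x)/12 - log(x**2 - 4)/56 - log(x**2 + 3)/42] = -1/(x**5 - x**3 - 12*x), which equals f(x).
F(4) = -log(19)/42 - log(12)/56 + log(4)/12; F(3) = -log(12)/42 - log(5)/56 + log(3)/12.
Integral = F(4) - F(3) = -log(3)/12 - log(19)/42 + log(12)/168 + log(5)/56 + log(4)/12.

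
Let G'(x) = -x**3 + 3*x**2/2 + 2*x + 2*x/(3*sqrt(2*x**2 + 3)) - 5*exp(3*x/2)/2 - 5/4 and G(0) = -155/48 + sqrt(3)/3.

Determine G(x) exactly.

G(x) = -x**4/4 + x**3/2 + x**2 - 5*x/4 + sqrt(2*x**2 + 3)/3 - 5*exp(3*x/2)/3 - 25/16

The integrand splits into summands that can be handled one at a time.
A general antiderivative is sqrt(2*x**2 + 3)/3 - (-x**2 + x + 5/2)**2/4 - 5*exp(3*x/2)/3 + C.
The condition gives C = -155/48 + sqrt(3)/3 - (-155/48 + sqrt(3)/3) = 0.
So G(x) = -x**4/4 + x**3/2 + x**2 - 5*x/4 + sqrt(2*x**2 + 3)/3 - 5*exp(3*x/2)/3 - 25/16.
Check: d/dx[-x**4/4 + x**3/2 + x**2 - 5*x/4 + sqrt(2*x**2 + 3)/3 - 5*exp(3*x/2)/3 - 25/16] = (-12*x**3*sqrt(2*x**2 + 3) + 18*x**2*sqrt(2*x**2 + 3) + 24*x*sqrt(2*x**2 + 3) + 8*x - 30*sqrt(2*x**2 + 3)*exp(3*x/2) - 15*sqrt(2*x**2 + 3))/(12*sqrt(2*x**2 + 3)), which equals G'(x).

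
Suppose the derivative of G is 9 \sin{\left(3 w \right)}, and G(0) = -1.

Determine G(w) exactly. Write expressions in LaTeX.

A candidate passes only if d/dw[G] lands on the given G'(w) exactly.
A general antiderivative is - 3 \cos{\left(3 w \right)} + C.
The condition gives C = -1 - (-3) = 2.
So G(w) = 2 - 3 \cos{\left(3 w \right)}.
Check: d/dw[2 - 3 \cos{\left(3 w \right)}] = 9 \sin{\left(3 w \right)} = G'(w).

G(w) = 2 - 3 \cos{\left(3 w \right)}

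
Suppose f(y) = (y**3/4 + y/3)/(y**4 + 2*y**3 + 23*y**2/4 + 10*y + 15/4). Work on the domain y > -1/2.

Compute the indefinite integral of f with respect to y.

Factor the denominator (3*(2*y + 1)*(2*y + 3)*(y**2 + 5)) and decompose: f = 11*(17*y - 40)/(1827*(y**2 + 5)) + 43/(116*(2*y + 3)) - 19/(252*(2*y + 1)); each piece integrates to a log, atan, or power term.
Check: d/dy[-19*log(y + 1/2)/504 + 43*log(y + 3/2)/232 + 187*log(y**2 + 5)/3654 - 88*sqrt(5)*atan(sqrt(5)*y/5)/1827] = (3*y**3 + 4*y)/(12*y**4 + 24*y**3 + 69*y**2 + 120*y + 45), which equals f(y).

F(y) = -19*log(y + 1/2)/504 + 43*log(y + 3/2)/232 + 187*log(y**2 + 5)/3654 - 88*sqrt(5)*atan(sqrt(5)*y/5)/1827 + C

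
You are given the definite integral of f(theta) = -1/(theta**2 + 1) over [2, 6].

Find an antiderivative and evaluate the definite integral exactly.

Antiderivative: F(theta) = -atan(theta); value = -atan(6) + atan(2)

A first test for any F(theta): its theta-derivative must equal f(theta) identically.
F(theta) = -atan(theta) is an antiderivative of f.
Check: d/dtheta[-atan(theta)] = -1/(theta**2 + 1) = f(theta).
F(6) = -atan(6); F(2) = -atan(2).
Integral = F(6) - F(2) = -atan(6) + atan(2).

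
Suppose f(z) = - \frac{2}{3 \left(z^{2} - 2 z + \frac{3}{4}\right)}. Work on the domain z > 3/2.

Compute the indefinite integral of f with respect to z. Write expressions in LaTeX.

Factor the denominator (3 \left(2 z - 3\right) \left(2 z - 1\right)) and decompose: f = \frac{4}{3 \left(2 z - 1\right)} - \frac{4}{3 \left(2 z - 3\right)}; each piece integrates to a log, atan, or power term.
Check: d/dz[- \frac{2 \log{\left(z - \frac{3}{2} \right)}}{3} + \frac{2 \log{\left(z - \frac{1}{2} \right)}}{3}] = - \frac{8}{12 z^{2} - 24 z + 9}, which equals f(z).

F(z) = - \frac{2 \log{\left(z - \frac{3}{2} \right)}}{3} + \frac{2 \log{\left(z - \frac{1}{2} \right)}}{3} + C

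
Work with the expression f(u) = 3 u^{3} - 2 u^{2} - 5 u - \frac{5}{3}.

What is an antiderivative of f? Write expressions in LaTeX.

An antiderivative is F(u) = \frac{3 u^{4}}{4} - \frac{2 u^{3}}{3} - \frac{5 u^{2}}{2} - \frac{5 u}{3}.

Integrate term by term and add the pieces.
Check: d/du[\frac{3 u^{4}}{4} - \frac{2 u^{3}}{3} - \frac{5 u^{2}}{2} - \frac{5 u}{3}] = 3 u^{3} - 2 u^{2} - 5 u - \frac{5}{3} = f(u).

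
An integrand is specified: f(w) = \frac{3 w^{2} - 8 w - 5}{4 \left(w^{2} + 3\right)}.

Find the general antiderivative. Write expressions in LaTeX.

An antiderivative F(w) passes only if d/dw[F] lands on f(w) exactly.
Check: d/dw[\frac{3 w}{4} - \log{\left(w^{2} + 3 \right)} - \frac{7 \sqrt{3} \operatorname{atan}{\left(\frac{\sqrt{3} w}{3} \right)}}{6}] = \frac{3 w^{2} - 8 w - 5}{4 w^{2} + 12}, which equals f(w).

F(w) = \frac{3 w}{4} - \log{\left(w^{2} + 3 \right)} - \frac{7 \sqrt{3} \operatorname{atan}{\left(\frac{\sqrt{3} w}{3} \right)}}{6} + C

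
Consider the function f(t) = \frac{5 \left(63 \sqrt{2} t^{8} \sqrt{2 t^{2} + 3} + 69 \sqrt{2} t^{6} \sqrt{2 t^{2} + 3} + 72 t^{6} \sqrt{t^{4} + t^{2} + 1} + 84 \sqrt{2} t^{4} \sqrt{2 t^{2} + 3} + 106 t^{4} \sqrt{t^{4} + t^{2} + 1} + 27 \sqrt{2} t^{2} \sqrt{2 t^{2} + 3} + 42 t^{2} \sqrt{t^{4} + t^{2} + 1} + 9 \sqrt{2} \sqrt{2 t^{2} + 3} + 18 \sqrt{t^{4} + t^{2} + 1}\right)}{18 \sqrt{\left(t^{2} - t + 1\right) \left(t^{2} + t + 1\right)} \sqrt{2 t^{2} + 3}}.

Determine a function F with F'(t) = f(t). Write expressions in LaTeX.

An antiderivative is F(t) = \frac{5 t \left(- 2 \sqrt{2 t^{2} + 3} - 3 \sqrt{2} \sqrt{t^{4} + t^{2} + 1}\right) \left(- 3 t^{4} - t^{2} - 3\right)}{18}.

Recognize the product-rule pattern: f = u'v + uv' with u = - \frac{5 \sqrt{2 t^{2} + 3}}{3} - \frac{5 \sqrt{2 t^{4} + 2 t^{2} + 2}}{2}, v = - t^{5} - \frac{t^{3}}{3} - t, so integration by parts undoes it.
Check: d/dt[\frac{5 t \left(- 2 \sqrt{2 t^{2} + 3} - 3 \sqrt{2} \sqrt{t^{4} + t^{2} + 1}\right) \left(- 3 t^{4} - t^{2} - 3\right)}{18}] = \frac{315 \sqrt{2} t^{8} \sqrt{2 t^{2} + 3} + 345 \sqrt{2} t^{6} \sqrt{2 t^{2} + 3} + 360 t^{6} \sqrt{t^{4} + t^{2} + 1} + 420 \sqrt{2} t^{4} \sqrt{2 t^{2} + 3} + 530 t^{4} \sqrt{t^{4} + t^{2} + 1} + 135 \sqrt{2} t^{2} \sqrt{2 t^{2} + 3} + 210 t^{2} \sqrt{t^{4} + t^{2} + 1} + 45 \sqrt{2} \sqrt{2 t^{2} + 3} + 90 \sqrt{t^{4} + t^{2} + 1}}{18 \sqrt{2 t^{2} + 3} \sqrt{t^{4} + t^{2} + 1}}, which equals f(t).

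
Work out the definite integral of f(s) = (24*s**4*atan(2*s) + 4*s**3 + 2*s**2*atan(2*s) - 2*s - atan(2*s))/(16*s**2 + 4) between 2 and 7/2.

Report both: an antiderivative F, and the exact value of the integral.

Antiderivative: F(s) = s*(2*s**2 - 1)*atan(2*s)/4; value = -7*atan(4)/2 + 329*atan(7)/16

Recognize the product-rule pattern: f = u'v + uv' with u = s**3/2 - s/4, v = atan(2*s), so integration by parts undoes it.
F(s) = s*(2*s**2 - 1)*atan(2*s)/4 is an antiderivative of f.
Check: d/ds[s*(2*s**2 - 1)*atan(2*s)/4] = (24*s**4*atan(2*s) + 4*s**3 + 2*s**2*atan(2*s) - 2*s - atan(2*s))/(16*s**2 + 4) = f(s).
F(7/2) = 329*atan(7)/16; F(2) = 7*atan(4)/2.
Integral = F(7/2) - F(2) = -7*atan(4)/2 + 329*atan(7)/16.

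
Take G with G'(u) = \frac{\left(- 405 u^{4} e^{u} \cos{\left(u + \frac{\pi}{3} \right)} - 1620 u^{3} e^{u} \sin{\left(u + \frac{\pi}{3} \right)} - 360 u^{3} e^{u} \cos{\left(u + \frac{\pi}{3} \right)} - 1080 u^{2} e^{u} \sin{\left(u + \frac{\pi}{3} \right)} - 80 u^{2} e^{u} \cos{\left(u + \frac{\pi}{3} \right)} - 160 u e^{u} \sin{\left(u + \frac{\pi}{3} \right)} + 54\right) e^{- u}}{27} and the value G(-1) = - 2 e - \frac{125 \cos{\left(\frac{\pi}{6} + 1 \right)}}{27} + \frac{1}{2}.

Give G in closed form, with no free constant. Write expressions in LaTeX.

G(u) = - \frac{5 \left(- 3 u^{2} - \frac{4 u}{3}\right)^{2} \sin{\left(u + \frac{\pi}{3} \right)}}{3} + \frac{1}{2} - 2 e^{- u}

A first test for any G(u): its u-derivative must equal the given G'(u).
A general antiderivative is - \frac{5 \left(- 3 u^{2} - \frac{4 u}{3}\right)^{2} \sin{\left(u + \frac{\pi}{3} \right)}}{3} - 2 e^{- u} + C.
The condition gives C = - 2 e - \frac{125 \cos{\left(\frac{\pi}{6} + 1 \right)}}{27} + \frac{1}{2} - (- 2 e - \frac{125 \cos{\left(\frac{\pi}{6} + 1 \right)}}{27}) = \frac{1}{2}.
So G(u) = - \frac{5 \left(- 3 u^{2} - \frac{4 u}{3}\right)^{2} \sin{\left(u + \frac{\pi}{3} \right)}}{3} + \frac{1}{2} - 2 e^{- u}.
Check: d/du[- \frac{5 \left(- 3 u^{2} - \frac{4 u}{3}\right)^{2} \sin{\left(u + \frac{\pi}{3} \right)}}{3} + \frac{1}{2} - 2 e^{- u}] = \frac{\left(- 405 u^{4} e^{u} \cos{\left(u + \frac{\pi}{3} \right)} - 1620 u^{3} e^{u} \sin{\left(u + \frac{\pi}{3} \right)} - 360 u^{3} e^{u} \cos{\left(u + \frac{\pi}{3} \right)} - 1080 u^{2} e^{u} \sin{\left(u + \frac{\pi}{3} \right)} - 80 u^{2} e^{u} \cos{\left(u + \frac{\pi}{3} \right)} - 160 u e^{u} \sin{\left(u + \frac{\pi}{3} \right)} + 54\right) e^{- u}}{27} = G'(u).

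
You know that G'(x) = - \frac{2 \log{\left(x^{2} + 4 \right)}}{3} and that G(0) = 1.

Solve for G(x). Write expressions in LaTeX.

Check a candidate G(x) by differentiating: d/dx[G] must match the given G'(x).
A general antiderivative is - \frac{2 x \log{\left(x^{2} + 4 \right)}}{3} + \frac{4 x}{3} - \frac{8 \operatorname{atan}{\left(\frac{x}{2} \right)}}{3} + C.
The condition gives C = 1 - (0) = 1.
So G(x) = - \frac{2 x \log{\left(x^{2} + 4 \right)} - 4 x + 8 \operatorname{atan}{\left(\frac{x}{2} \right)} - 3}{3}.
Check: d/dx[- \frac{2 x \log{\left(x^{2} + 4 \right)} - 4 x + 8 \operatorname{atan}{\left(\frac{x}{2} \right)} - 3}{3}] = - \frac{2 \log{\left(x^{2} + 4 \right)}}{3} = G'(x).

G(x) = - \frac{2 x \log{\left(x^{2} + 4 \right)} - 4 x + 8 \operatorname{atan}{\left(\frac{x}{2} \right)} - 3}{3}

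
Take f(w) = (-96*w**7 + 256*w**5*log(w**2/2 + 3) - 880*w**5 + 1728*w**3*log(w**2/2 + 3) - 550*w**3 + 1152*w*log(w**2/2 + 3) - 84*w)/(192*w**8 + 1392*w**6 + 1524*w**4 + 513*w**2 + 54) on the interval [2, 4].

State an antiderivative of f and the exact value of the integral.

An antiderivative F(w) passes only if d/dw[F] lands on f(w) exactly.
F(w) = -log(4*w**2 + 3)/4 - 4*log(w**2/2 + 3)/(6*w**2 + 3/2) is an antiderivative of f.
Check: d/dw[-log(4*w**2 + 3)/4 - 4*log(w**2/2 + 3)/(6*w**2 + 3/2)] = (-96*w**7 + 256*w**5*log(w**2/2 + 3) - 880*w**5 + 1728*w**3*log(w**2/2 + 3) - 550*w**3 + 1152*w*log(w**2/2 + 3) - 84*w)/(192*w**8 + 1392*w**6 + 1524*w**4 + 513*w**2 + 54) = f(w).
F(4) = -log(67)/4 - 8*log(11)/195; F(2) = -log(19)/4 - 8*log(5)/51.
Integral = F(4) - F(2) = -log(67)/4 - 8*log(11)/195 + 8*log(5)/51 + log(19)/4.

Antiderivative: F(w) = -log(4*w**2 + 3)/4 - 4*log(w**2/2 + 3)/(6*w**2 + 3/2); value = -log(67)/4 - 8*log(11)/195 + 8*log(5)/51 + log(19)/4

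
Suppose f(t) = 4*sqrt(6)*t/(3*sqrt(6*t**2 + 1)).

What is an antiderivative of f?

f matches the chain-rule pattern g'(h)*h' with inner function h(t) = 4*t**2 + 2/3; substituting u = h(t) collapses the integral.
Check: d/dt[2*sqrt(4*t**2 + 2/3)/3] = 4*sqrt(6)*t/(3*sqrt(6*t**2 + 1)) = f(t).

An antiderivative is F(t) = 2*sqrt(4*t**2 + 2/3)/3.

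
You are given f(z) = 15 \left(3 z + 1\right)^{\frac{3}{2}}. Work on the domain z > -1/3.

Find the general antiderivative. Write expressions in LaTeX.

F(z) = 2 \left(3 z + 1\right)^{\frac{5}{2}} + C

Differentiate the proposed F(z) back; it has to land on f(z) exactly.
Check: d/dz[2 \left(3 z + 1\right)^{\frac{5}{2}}] = 45 z \sqrt{3 z + 1} + 15 \sqrt{3 z + 1}, which equals f(z).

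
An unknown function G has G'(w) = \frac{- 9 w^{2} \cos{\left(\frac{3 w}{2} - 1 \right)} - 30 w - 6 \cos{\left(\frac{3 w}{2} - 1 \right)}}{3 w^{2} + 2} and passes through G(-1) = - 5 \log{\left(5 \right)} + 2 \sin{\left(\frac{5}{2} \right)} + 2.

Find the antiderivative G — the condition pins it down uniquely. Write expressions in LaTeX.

G(w) = - 5 \log{\left(3 w^{2} + 2 \right)} - 2 \sin{\left(\frac{3 w}{2} - 1 \right)} + 2

The proposed G(w) is checked by its d/dw: the result must match the given G'(w).
A general antiderivative is - 5 \log{\left(3 w^{2} + 2 \right)} - 2 \sin{\left(\frac{3 w}{2} - 1 \right)} + C.
The condition gives C = - 5 \log{\left(5 \right)} + 2 \sin{\left(\frac{5}{2} \right)} + 2 - (- 5 \log{\left(5 \right)} + 2 \sin{\left(\frac{5}{2} \right)}) = 2.
So G(w) = - 5 \log{\left(3 w^{2} + 2 \right)} - 2 \sin{\left(\frac{3 w}{2} - 1 \right)} + 2.
Check: d/dw[- 5 \log{\left(3 w^{2} + 2 \right)} - 2 \sin{\left(\frac{3 w}{2} - 1 \right)} + 2] = \frac{- 9 w^{2} \cos{\left(\frac{3 w}{2} - 1 \right)} - 30 w - 6 \cos{\left(\frac{3 w}{2} - 1 \right)}}{3 w^{2} + 2} = G'(w).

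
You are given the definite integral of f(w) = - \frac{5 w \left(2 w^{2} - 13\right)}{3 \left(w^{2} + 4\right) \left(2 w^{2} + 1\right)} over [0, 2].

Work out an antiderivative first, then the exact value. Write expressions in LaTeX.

Antiderivative: F(w) = - \frac{5 \log{\left(w^{2} + 4 \right)}}{2} + \frac{5 \log{\left(2 w^{2} + 1 \right)}}{3}; value = - \frac{5 \log{\left(8 \right)}}{2} - \frac{5 \log{\left(2 \right)}}{3} + \frac{5 \log{\left(4 \right)}}{2} + \frac{5 \log{\left(18 \right)}}{3}

Any candidate F(w) must reproduce f(w) exactly when differentiated.
F(w) = - \frac{5 \log{\left(w^{2} + 4 \right)}}{2} + \frac{5 \log{\left(2 w^{2} + 1 \right)}}{3} is an antiderivative of f.
Check: d/dw[- \frac{5 \log{\left(w^{2} + 4 \right)}}{2} + \frac{5 \log{\left(2 w^{2} + 1 \right)}}{3}] = \frac{- 10 w^{3} + 65 w}{6 w^{4} + 27 w^{2} + 12}, which equals f(w).
F(2) = - \frac{5 \log{\left(8 \right)}}{2} + \frac{5 \log{\left(9 \right)}}{3}; F(0) = - \frac{5 \log{\left(4 \right)}}{2}.
Integral = F(2) - F(0) = - \frac{5 \log{\left(8 \right)}}{2} - \frac{5 \log{\left(2 \right)}}{3} + \frac{5 \log{\left(4 \right)}}{2} + \frac{5 \log{\left(18 \right)}}{3}.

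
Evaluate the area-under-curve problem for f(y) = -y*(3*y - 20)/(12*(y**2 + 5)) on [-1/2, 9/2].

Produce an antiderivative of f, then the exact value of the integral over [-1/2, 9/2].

Whatever form F(y) takes, F'(y) = f(y) is non-negotiable.
F(y) = -y/4 + 5*log(y**2 + 5)/6 + sqrt(5)*atan(sqrt(5)*y/5)/4 is an antiderivative of f.
Check: d/dy[-y/4 + 5*log(y**2 + 5)/6 + sqrt(5)*atan(sqrt(5)*y/5)/4] = (-3*y**2 + 20*y)/(12*y**2 + 60), which equals f(y).
F(9/2) = -9/8 + sqrt(5)*atan(9*sqrt(5)/10)/4 + 5*log(101/4)/6; F(-1/2) = -sqrt(5)*atan(sqrt(5)/10)/4 + 1/8 + 5*log(21/4)/6.
Integral = F(9/2) - F(-1/2) = -5*log(21/4)/6 - 5/4 + sqrt(5)*atan(sqrt(5)/10)/4 + sqrt(5)*atan(9*sqrt(5)/10)/4 + 5*log(101/4)/6.

Antiderivative: F(y) = -y/4 + 5*log(y**2 + 5)/6 + sqrt(5)*atan(sqrt(5)*y/5)/4; value = -5*log(21/4)/6 - 5/4 + sqrt(5)*atan(sqrt(5)/10)/4 + sqrt(5)*atan(9*sqrt(5)/10)/4 + 5*log(101/4)/6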